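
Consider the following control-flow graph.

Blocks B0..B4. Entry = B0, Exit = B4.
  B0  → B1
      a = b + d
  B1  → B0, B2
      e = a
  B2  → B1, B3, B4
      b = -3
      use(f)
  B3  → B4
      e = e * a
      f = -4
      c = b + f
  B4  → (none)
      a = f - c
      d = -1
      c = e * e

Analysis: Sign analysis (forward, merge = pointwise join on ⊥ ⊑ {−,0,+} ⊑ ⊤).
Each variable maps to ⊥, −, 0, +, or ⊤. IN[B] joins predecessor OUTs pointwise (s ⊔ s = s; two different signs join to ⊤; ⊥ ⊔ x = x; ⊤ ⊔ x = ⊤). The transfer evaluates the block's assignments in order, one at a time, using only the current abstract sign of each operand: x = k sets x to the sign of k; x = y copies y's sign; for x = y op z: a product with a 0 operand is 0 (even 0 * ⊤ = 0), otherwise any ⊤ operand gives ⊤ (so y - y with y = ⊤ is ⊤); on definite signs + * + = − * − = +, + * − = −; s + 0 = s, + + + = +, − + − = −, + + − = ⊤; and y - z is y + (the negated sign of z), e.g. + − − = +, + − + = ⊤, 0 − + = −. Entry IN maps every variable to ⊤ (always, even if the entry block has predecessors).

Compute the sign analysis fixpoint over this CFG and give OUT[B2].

Answer: {a: ⊤, b: -, c: ⊤, d: ⊤, e: ⊤, f: ⊤}

Trace:
Converged values:
  B0:  IN=(all ⊤)  OUT=(all ⊤)
  B1:  IN=(all ⊤)  OUT=(all ⊤)
  B2:  IN=(all ⊤)  OUT={b:-; rest ⊤}
  B3:  IN={b:-; rest ⊤}  OUT={b:-, c:-, f:-; rest ⊤}
  B4:  IN={b:-; rest ⊤}  OUT={b:-, d:-; rest ⊤}

Merge at B2: IN[B2] = OUT[B1] = {a: ⊤, b: ⊤, c: ⊤, d: ⊤, e: ⊤, f: ⊤}
Applying B2's transfer function to that IN value gives OUT[B2] (row B2 above).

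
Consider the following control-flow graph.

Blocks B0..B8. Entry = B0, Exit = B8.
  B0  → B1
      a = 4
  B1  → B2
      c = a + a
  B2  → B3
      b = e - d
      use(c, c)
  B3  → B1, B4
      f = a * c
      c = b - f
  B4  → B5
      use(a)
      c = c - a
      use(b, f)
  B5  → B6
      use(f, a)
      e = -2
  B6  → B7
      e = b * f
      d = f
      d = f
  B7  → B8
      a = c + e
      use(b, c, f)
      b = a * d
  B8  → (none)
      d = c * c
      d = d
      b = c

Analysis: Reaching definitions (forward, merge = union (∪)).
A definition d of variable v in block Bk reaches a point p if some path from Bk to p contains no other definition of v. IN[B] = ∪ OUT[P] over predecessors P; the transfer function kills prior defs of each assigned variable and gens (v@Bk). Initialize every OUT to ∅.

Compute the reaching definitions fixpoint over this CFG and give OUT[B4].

Answer: {a@B0, b@B2, c@B4, f@B3}

Working:
Fixpoint table:
  B0:  IN={}  OUT={a@B0}
  B1:  IN={a@B0, b@B2, c@B3, f@B3}  OUT={a@B0, b@B2, c@B1, f@B3}
  B2:  IN={a@B0, b@B2, c@B1, f@B3}  OUT={a@B0, b@B2, c@B1, f@B3}
  B3:  IN={a@B0, b@B2, c@B1, f@B3}  OUT={a@B0, b@B2, c@B3, f@B3}
  B4:  IN={a@B0, b@B2, c@B3, f@B3}  OUT={a@B0, b@B2, c@B4, f@B3}
  B5:  IN={a@B0, b@B2, c@B4, f@B3}  OUT={a@B0, b@B2, c@B4, e@B5, f@B3}
  B6:  IN={a@B0, b@B2, c@B4, e@B5, f@B3}  OUT={a@B0, b@B2, c@B4, d@B6, e@B6, f@B3}
  B7:  IN={a@B0, b@B2, c@B4, d@B6, e@B6, f@B3}  OUT={a@B7, b@B7, c@B4, d@B6, e@B6, f@B3}
  B8:  IN={a@B7, b@B7, c@B4, d@B6, e@B6, f@B3}  OUT={a@B7, b@B8, c@B4, d@B8, e@B6, f@B3}

Merge at B4: IN[B4] = OUT[B3] = {a@B0, b@B2, c@B3, f@B3}
Applying B4's transfer function to that IN value gives OUT[B4] (row B4 above).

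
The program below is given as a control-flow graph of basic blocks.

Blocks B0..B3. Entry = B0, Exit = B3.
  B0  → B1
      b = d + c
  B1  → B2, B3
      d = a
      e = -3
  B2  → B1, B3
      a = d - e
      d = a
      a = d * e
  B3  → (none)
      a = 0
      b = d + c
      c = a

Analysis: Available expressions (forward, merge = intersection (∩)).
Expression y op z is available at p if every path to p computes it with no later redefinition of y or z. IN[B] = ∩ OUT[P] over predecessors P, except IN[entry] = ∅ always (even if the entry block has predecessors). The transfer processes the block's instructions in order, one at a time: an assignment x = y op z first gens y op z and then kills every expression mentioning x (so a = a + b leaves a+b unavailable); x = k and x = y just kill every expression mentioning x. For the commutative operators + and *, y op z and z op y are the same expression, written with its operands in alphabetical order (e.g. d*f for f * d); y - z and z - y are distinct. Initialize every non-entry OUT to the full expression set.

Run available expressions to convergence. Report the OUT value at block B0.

Answer: {c+d}

Trace:
Per-block solution:
  B0: | IN={} | OUT={c+d}
  B1: | IN={} | OUT={}
  B2: | IN={} | OUT={d*e}
  B3: | IN={} | OUT={}

B0 is the boundary node: IN[B0] = {}
Applying B0's transfer function to that IN value gives OUT[B0] (row B0 above).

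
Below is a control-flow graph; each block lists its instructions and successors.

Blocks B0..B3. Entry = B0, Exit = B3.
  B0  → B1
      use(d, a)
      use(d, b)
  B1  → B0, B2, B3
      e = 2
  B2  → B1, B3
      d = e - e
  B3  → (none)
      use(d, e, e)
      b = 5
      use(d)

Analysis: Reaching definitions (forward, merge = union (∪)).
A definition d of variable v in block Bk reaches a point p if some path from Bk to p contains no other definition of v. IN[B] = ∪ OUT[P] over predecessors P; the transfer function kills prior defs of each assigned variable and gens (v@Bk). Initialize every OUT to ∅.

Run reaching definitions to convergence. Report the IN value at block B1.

Converged values:
  B0:  IN={d@B2, e@B1}  OUT={d@B2, e@B1}
  B1:  IN={d@B2, e@B1}  OUT={d@B2, e@B1}
  B2:  IN={d@B2, e@B1}  OUT={d@B2, e@B1}
  B3:  IN={d@B2, e@B1}  OUT={b@B3, d@B2, e@B1}

Merge at B1: IN[B1] = OUT[B0] ⊔ OUT[B2] = {d@B2, e@B1}

Answer: {d@B2, e@B1}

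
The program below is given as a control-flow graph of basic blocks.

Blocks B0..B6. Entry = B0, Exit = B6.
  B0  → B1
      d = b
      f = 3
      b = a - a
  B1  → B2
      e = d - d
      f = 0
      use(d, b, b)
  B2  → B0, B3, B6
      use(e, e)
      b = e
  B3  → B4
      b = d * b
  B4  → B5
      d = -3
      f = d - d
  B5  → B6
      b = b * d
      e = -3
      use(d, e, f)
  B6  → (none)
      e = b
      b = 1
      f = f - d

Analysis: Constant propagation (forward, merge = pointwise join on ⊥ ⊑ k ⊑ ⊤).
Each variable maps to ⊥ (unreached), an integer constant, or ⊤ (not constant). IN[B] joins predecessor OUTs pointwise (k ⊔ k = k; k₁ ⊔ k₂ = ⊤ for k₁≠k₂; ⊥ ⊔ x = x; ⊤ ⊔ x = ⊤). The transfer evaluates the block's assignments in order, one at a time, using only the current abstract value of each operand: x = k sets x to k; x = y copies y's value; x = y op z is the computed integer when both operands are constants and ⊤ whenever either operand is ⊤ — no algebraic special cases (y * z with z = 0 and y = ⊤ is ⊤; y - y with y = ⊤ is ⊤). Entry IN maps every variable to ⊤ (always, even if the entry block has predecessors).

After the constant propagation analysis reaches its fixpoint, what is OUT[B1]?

Answer: {a: ⊤, b: ⊤, c: ⊤, d: ⊤, e: ⊤, f: 0}

Trace:
Fixpoint table:
  B0: | IN=(all ⊤) | OUT={f:3; rest ⊤}
  B1: | IN={f:3; rest ⊤} | OUT={f:0; rest ⊤}
  B2: | IN={f:0; rest ⊤} | OUT={f:0; rest ⊤}
  B3: | IN={f:0; rest ⊤} | OUT={f:0; rest ⊤}
  B4: | IN={f:0; rest ⊤} | OUT={d:-3, f:0; rest ⊤}
  B5: | IN={d:-3, f:0; rest ⊤} | OUT={d:-3, e:-3, f:0; rest ⊤}
  B6: | IN={f:0; rest ⊤} | OUT={b:1; rest ⊤}

Merge at B1: IN[B1] = OUT[B0] = {a: ⊤, b: ⊤, c: ⊤, d: ⊤, e: ⊤, f: 3}
Applying B1's transfer function to that IN value gives OUT[B1] (row B1 above).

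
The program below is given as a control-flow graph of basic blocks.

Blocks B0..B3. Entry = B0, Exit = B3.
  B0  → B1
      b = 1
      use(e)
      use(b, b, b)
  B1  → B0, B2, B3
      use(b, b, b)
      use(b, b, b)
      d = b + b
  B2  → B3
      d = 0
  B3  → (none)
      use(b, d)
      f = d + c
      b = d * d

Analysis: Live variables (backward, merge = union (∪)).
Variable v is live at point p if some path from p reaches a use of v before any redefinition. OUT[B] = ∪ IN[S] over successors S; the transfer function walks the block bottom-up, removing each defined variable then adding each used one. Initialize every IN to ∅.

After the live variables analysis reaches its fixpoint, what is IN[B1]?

Answer: {b, c, e}

Trace:
Per-block solution:
  B0: | IN={c, e} | OUT={b, c, e}
  B1: | IN={b, c, e} | OUT={b, c, d, e}
  B2: | IN={b, c} | OUT={b, c, d}
  B3: | IN={b, c, d} | OUT={}

Merge at B1: OUT[B1] = IN[B0] ⊔ IN[B2] ⊔ IN[B3] = {b, c, d, e}
Applying B1's transfer function to that OUT value gives IN[B1] (row B1 above).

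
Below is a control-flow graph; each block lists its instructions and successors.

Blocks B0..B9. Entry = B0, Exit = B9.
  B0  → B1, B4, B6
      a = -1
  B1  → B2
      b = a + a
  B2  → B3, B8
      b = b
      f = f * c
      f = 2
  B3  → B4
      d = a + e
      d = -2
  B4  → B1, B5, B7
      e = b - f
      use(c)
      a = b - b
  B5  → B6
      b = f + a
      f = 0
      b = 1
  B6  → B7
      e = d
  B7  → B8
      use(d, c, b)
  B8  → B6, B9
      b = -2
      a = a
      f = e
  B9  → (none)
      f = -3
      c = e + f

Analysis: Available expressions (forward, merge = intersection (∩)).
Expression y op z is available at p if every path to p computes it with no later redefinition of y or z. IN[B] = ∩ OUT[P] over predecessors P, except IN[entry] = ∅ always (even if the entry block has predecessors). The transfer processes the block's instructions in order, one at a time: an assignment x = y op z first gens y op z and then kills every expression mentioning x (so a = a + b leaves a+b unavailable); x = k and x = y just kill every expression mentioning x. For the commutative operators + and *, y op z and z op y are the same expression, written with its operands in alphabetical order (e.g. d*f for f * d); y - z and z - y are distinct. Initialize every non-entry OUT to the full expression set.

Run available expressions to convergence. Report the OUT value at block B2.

Converged values:
  B0:   IN={}   OUT={}
  B1:   IN={}   OUT={a+a}
  B2:   IN={a+a}   OUT={a+a}
  B3:   IN={a+a}   OUT={a+a, a+e}
  B4:   IN={}   OUT={b-b, b-f}
  B5:   IN={b-b, b-f}   OUT={}
  B6:   IN={}   OUT={}
  B7:   IN={}   OUT={}
  B8:   IN={}   OUT={}
  B9:   IN={}   OUT={e+f}

Merge at B2: IN[B2] = OUT[B1] = {a+a}
Applying B2's transfer function to that IN value gives OUT[B2] (row B2 above).

Answer: {a+a}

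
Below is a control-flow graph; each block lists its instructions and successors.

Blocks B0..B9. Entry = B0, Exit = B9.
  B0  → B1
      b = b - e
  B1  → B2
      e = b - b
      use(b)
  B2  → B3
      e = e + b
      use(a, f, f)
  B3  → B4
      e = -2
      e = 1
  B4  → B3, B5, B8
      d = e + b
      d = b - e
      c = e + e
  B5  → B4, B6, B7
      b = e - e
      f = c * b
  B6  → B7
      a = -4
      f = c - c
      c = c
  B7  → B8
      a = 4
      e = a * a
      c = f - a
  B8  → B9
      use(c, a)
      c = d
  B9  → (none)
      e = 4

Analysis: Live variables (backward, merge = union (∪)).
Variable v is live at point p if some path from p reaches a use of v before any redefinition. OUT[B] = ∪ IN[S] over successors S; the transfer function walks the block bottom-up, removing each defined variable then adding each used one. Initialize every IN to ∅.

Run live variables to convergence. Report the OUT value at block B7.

Per-block solution:
  B0: | IN={a, b, e, f} | OUT={a, b, f}
  B1: | IN={a, b, f} | OUT={a, b, e, f}
  B2: | IN={a, b, e, f} | OUT={a, b}
  B3: | IN={a, b} | OUT={a, b, e}
  B4: | IN={a, b, e} | OUT={a, b, c, d, e}
  B5: | IN={a, c, d, e} | OUT={a, b, c, d, e, f}
  B6: | IN={c, d} | OUT={d, f}
  B7: | IN={d, f} | OUT={a, c, d}
  B8: | IN={a, c, d} | OUT={}
  B9: | IN={} | OUT={}

Merge at B7: OUT[B7] = IN[B8] = {a, c, d}

Answer: {a, c, d}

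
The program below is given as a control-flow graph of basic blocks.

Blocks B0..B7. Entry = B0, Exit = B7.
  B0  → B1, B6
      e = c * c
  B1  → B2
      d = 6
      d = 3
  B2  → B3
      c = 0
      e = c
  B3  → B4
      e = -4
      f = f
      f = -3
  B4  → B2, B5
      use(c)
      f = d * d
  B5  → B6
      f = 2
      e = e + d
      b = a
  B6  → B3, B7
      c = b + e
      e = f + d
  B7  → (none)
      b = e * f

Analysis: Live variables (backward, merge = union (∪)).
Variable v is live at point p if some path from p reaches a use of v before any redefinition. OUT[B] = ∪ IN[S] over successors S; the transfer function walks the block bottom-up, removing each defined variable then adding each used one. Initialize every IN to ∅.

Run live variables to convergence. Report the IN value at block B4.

Fixpoint table:
  B0:   IN={a, b, c, d, f}   OUT={a, b, d, e, f}
  B1:   IN={a, f}   OUT={a, d, f}
  B2:   IN={a, d, f}   OUT={a, c, d, f}
  B3:   IN={a, c, d, f}   OUT={a, c, d, e}
  B4:   IN={a, c, d, e}   OUT={a, d, e, f}
  B5:   IN={a, d, e}   OUT={a, b, d, e, f}
  B6:   IN={a, b, d, e, f}   OUT={a, c, d, e, f}
  B7:   IN={e, f}   OUT={}

Merge at B4: OUT[B4] = IN[B2] ⊔ IN[B5] = {a, d, e, f}
Applying B4's transfer function to that OUT value gives IN[B4] (row B4 above).

Answer: {a, c, d, e}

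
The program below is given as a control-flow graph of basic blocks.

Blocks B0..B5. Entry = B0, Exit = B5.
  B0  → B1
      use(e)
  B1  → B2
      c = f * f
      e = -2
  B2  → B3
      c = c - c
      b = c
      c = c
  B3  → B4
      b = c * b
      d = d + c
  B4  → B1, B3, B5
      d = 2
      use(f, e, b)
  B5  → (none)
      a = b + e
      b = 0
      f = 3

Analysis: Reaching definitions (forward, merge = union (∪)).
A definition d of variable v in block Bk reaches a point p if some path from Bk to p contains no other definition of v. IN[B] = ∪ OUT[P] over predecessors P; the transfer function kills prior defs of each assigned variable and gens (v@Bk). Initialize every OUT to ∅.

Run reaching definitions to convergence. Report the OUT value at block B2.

Answer: {b@B2, c@B2, d@B4, e@B1}

Working:
Per-block solution:
  B0:  IN={}  OUT={}
  B1:  IN={b@B3, c@B2, d@B4, e@B1}  OUT={b@B3, c@B1, d@B4, e@B1}
  B2:  IN={b@B3, c@B1, d@B4, e@B1}  OUT={b@B2, c@B2, d@B4, e@B1}
  B3:  IN={b@B2, b@B3, c@B2, d@B4, e@B1}  OUT={b@B3, c@B2, d@B3, e@B1}
  B4:  IN={b@B3, c@B2, d@B3, e@B1}  OUT={b@B3, c@B2, d@B4, e@B1}
  B5:  IN={b@B3, c@B2, d@B4, e@B1}  OUT={a@B5, b@B5, c@B2, d@B4, e@B1, f@B5}

Merge at B2: IN[B2] = OUT[B1] = {b@B3, c@B1, d@B4, e@B1}
Applying B2's transfer function to that IN value gives OUT[B2] (row B2 above).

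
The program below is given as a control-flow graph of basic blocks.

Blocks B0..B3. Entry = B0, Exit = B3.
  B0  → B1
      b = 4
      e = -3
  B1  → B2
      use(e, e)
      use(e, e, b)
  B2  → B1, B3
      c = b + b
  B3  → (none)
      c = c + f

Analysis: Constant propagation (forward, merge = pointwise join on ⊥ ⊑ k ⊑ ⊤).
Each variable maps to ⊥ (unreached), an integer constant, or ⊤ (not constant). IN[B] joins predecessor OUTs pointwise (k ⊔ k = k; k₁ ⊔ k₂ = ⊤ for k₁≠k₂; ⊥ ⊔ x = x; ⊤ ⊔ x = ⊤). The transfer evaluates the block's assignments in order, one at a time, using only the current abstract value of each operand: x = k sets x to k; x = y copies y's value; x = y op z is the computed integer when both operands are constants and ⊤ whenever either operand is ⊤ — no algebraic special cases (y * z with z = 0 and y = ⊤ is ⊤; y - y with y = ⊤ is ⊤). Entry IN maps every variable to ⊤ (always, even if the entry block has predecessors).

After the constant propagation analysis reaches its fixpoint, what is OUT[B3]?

Answer: {a: ⊤, b: 4, c: ⊤, d: ⊤, e: -3, f: ⊤}

Derivation:
Per-block solution:
  B0:  IN=(all ⊤)  OUT={b:4, e:-3; rest ⊤}
  B1:  IN={b:4, e:-3; rest ⊤}  OUT={b:4, e:-3; rest ⊤}
  B2:  IN={b:4, e:-3; rest ⊤}  OUT={b:4, c:8, e:-3; rest ⊤}
  B3:  IN={b:4, c:8, e:-3; rest ⊤}  OUT={b:4, e:-3; rest ⊤}

Merge at B3: IN[B3] = OUT[B2] = {a: ⊤, b: 4, c: 8, d: ⊤, e: -3, f: ⊤}
Applying B3's transfer function to that IN value gives OUT[B3] (row B3 above).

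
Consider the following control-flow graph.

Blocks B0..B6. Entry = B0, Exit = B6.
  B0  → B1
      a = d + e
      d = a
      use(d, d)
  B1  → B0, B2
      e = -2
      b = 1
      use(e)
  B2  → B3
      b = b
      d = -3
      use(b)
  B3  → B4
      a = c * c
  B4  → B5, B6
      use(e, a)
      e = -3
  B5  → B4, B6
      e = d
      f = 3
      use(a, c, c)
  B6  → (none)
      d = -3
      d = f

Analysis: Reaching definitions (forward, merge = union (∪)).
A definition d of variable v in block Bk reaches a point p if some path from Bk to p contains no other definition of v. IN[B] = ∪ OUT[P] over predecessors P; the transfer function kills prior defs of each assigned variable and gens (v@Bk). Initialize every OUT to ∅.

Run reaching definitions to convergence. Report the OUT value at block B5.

Per-block solution:
  B0: | IN={a@B0, b@B1, d@B0, e@B1} | OUT={a@B0, b@B1, d@B0, e@B1}
  B1: | IN={a@B0, b@B1, d@B0, e@B1} | OUT={a@B0, b@B1, d@B0, e@B1}
  B2: | IN={a@B0, b@B1, d@B0, e@B1} | OUT={a@B0, b@B2, d@B2, e@B1}
  B3: | IN={a@B0, b@B2, d@B2, e@B1} | OUT={a@B3, b@B2, d@B2, e@B1}
  B4: | IN={a@B3, b@B2, d@B2, e@B1, e@B5, f@B5} | OUT={a@B3, b@B2, d@B2, e@B4, f@B5}
  B5: | IN={a@B3, b@B2, d@B2, e@B4, f@B5} | OUT={a@B3, b@B2, d@B2, e@B5, f@B5}
  B6: | IN={a@B3, b@B2, d@B2, e@B4, e@B5, f@B5} | OUT={a@B3, b@B2, d@B6, e@B4, e@B5, f@B5}

Merge at B5: IN[B5] = OUT[B4] = {a@B3, b@B2, d@B2, e@B4, f@B5}
Applying B5's transfer function to that IN value gives OUT[B5] (row B5 above).

Answer: {a@B3, b@B2, d@B2, e@B5, f@B5}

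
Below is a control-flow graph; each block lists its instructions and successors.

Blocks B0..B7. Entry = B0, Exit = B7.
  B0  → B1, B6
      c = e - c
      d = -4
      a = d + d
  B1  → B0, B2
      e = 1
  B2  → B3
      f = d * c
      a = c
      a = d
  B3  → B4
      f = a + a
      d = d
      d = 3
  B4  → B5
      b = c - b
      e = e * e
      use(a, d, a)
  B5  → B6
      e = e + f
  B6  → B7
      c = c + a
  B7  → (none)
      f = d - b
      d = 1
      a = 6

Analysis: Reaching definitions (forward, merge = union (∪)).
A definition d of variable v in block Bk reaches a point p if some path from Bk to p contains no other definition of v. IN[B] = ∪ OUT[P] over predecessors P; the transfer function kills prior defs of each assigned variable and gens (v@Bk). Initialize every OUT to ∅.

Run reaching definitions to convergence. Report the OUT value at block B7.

Answer: {a@B7, b@B4, c@B6, d@B7, e@B1, e@B5, f@B7}

Derivation:
Fixpoint table:
  B0: | IN={a@B0, c@B0, d@B0, e@B1} | OUT={a@B0, c@B0, d@B0, e@B1}
  B1: | IN={a@B0, c@B0, d@B0, e@B1} | OUT={a@B0, c@B0, d@B0, e@B1}
  B2: | IN={a@B0, c@B0, d@B0, e@B1} | OUT={a@B2, c@B0, d@B0, e@B1, f@B2}
  B3: | IN={a@B2, c@B0, d@B0, e@B1, f@B2} | OUT={a@B2, c@B0, d@B3, e@B1, f@B3}
  B4: | IN={a@B2, c@B0, d@B3, e@B1, f@B3} | OUT={a@B2, b@B4, c@B0, d@B3, e@B4, f@B3}
  B5: | IN={a@B2, b@B4, c@B0, d@B3, e@B4, f@B3} | OUT={a@B2, b@B4, c@B0, d@B3, e@B5, f@B3}
  B6: | IN={a@B0, a@B2, b@B4, c@B0, d@B0, d@B3, e@B1, e@B5, f@B3} | OUT={a@B0, a@B2, b@B4, c@B6, d@B0, d@B3, e@B1, e@B5, f@B3}
  B7: | IN={a@B0, a@B2, b@B4, c@B6, d@B0, d@B3, e@B1, e@B5, f@B3} | OUT={a@B7, b@B4, c@B6, d@B7, e@B1, e@B5, f@B7}

Merge at B7: IN[B7] = OUT[B6] = {a@B0, a@B2, b@B4, c@B6, d@B0, d@B3, e@B1, e@B5, f@B3}
Applying B7's transfer function to that IN value gives OUT[B7] (row B7 above).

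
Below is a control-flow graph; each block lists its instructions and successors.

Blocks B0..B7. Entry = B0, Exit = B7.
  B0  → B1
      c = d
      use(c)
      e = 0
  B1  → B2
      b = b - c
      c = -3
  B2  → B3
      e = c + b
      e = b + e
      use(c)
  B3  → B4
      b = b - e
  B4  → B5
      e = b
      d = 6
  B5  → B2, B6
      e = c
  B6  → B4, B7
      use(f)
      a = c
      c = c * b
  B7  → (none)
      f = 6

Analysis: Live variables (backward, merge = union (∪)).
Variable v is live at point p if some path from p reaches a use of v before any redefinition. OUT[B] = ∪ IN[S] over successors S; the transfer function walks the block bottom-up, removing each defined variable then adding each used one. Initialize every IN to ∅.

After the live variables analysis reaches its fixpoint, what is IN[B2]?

Answer: {b, c, f}

Trace:
Converged values:
  B0: | IN={b, d, f} | OUT={b, c, f}
  B1: | IN={b, c, f} | OUT={b, c, f}
  B2: | IN={b, c, f} | OUT={b, c, e, f}
  B3: | IN={b, c, e, f} | OUT={b, c, f}
  B4: | IN={b, c, f} | OUT={b, c, f}
  B5: | IN={b, c, f} | OUT={b, c, f}
  B6: | IN={b, c, f} | OUT={b, c, f}
  B7: | IN={} | OUT={}

Merge at B2: OUT[B2] = IN[B3] = {b, c, e, f}
Applying B2's transfer function to that OUT value gives IN[B2] (row B2 above).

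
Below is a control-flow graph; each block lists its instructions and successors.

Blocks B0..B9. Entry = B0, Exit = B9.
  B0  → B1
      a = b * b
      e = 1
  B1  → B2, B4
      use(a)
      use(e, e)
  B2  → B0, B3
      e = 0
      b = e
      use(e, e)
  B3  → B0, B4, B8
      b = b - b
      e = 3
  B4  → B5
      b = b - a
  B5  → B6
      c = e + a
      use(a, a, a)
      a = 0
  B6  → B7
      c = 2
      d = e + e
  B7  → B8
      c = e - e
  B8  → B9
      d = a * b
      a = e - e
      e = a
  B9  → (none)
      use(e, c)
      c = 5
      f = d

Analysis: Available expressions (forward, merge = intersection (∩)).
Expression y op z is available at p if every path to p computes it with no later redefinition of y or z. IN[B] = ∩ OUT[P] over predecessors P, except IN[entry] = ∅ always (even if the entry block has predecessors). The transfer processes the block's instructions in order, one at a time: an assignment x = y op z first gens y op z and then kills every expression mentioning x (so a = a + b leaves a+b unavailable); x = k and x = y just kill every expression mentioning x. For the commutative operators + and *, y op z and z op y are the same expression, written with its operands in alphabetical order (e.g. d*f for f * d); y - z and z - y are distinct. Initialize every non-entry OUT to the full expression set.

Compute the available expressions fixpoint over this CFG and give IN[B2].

Answer: {b*b}

Working:
Fixpoint table:
  B0: | IN={} | OUT={b*b}
  B1: | IN={b*b} | OUT={b*b}
  B2: | IN={b*b} | OUT={}
  B3: | IN={} | OUT={}
  B4: | IN={} | OUT={}
  B5: | IN={} | OUT={}
  B6: | IN={} | OUT={e+e}
  B7: | IN={e+e} | OUT={e+e, e-e}
  B8: | IN={} | OUT={}
  B9: | IN={} | OUT={}

Merge at B2: IN[B2] = OUT[B1] = {b*b}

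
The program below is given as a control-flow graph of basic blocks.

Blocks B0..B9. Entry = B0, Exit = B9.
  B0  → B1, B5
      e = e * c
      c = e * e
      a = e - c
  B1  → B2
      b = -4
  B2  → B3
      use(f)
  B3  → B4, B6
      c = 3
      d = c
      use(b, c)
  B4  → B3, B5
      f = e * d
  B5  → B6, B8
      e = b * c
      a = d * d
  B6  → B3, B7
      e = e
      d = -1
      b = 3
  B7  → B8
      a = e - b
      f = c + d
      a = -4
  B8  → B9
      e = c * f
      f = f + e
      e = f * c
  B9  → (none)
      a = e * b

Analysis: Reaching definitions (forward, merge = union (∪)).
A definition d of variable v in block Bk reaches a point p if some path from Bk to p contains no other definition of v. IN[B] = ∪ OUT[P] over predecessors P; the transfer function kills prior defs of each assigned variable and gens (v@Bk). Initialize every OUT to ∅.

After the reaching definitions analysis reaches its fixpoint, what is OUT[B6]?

Answer: {a@B0, a@B5, b@B6, c@B0, c@B3, d@B6, e@B6, f@B4}

Trace:
Fixpoint table:
  B0: | IN={} | OUT={a@B0, c@B0, e@B0}
  B1: | IN={a@B0, c@B0, e@B0} | OUT={a@B0, b@B1, c@B0, e@B0}
  B2: | IN={a@B0, b@B1, c@B0, e@B0} | OUT={a@B0, b@B1, c@B0, e@B0}
  B3: | IN={a@B0, a@B5, b@B1, b@B6, c@B0, c@B3, d@B3, d@B6, e@B0, e@B6, f@B4} | OUT={a@B0, a@B5, b@B1, b@B6, c@B3, d@B3, e@B0, e@B6, f@B4}
  B4: | IN={a@B0, a@B5, b@B1, b@B6, c@B3, d@B3, e@B0, e@B6, f@B4} | OUT={a@B0, a@B5, b@B1, b@B6, c@B3, d@B3, e@B0, e@B6, f@B4}
  B5: | IN={a@B0, a@B5, b@B1, b@B6, c@B0, c@B3, d@B3, e@B0, e@B6, f@B4} | OUT={a@B5, b@B1, b@B6, c@B0, c@B3, d@B3, e@B5, f@B4}
  B6: | IN={a@B0, a@B5, b@B1, b@B6, c@B0, c@B3, d@B3, e@B0, e@B5, e@B6, f@B4} | OUT={a@B0, a@B5, b@B6, c@B0, c@B3, d@B6, e@B6, f@B4}
  B7: | IN={a@B0, a@B5, b@B6, c@B0, c@B3, d@B6, e@B6, f@B4} | OUT={a@B7, b@B6, c@B0, c@B3, d@B6, e@B6, f@B7}
  B8: | IN={a@B5, a@B7, b@B1, b@B6, c@B0, c@B3, d@B3, d@B6, e@B5, e@B6, f@B4, f@B7} | OUT={a@B5, a@B7, b@B1, b@B6, c@B0, c@B3, d@B3, d@B6, e@B8, f@B8}
  B9: | IN={a@B5, a@B7, b@B1, b@B6, c@B0, c@B3, d@B3, d@B6, e@B8, f@B8} | OUT={a@B9, b@B1, b@B6, c@B0, c@B3, d@B3, d@B6, e@B8, f@B8}

Merge at B6: IN[B6] = OUT[B3] ⊔ OUT[B5] = {a@B0, a@B5, b@B1, b@B6, c@B0, c@B3, d@B3, e@B0, e@B5, e@B6, f@B4}
Applying B6's transfer function to that IN value gives OUT[B6] (row B6 above).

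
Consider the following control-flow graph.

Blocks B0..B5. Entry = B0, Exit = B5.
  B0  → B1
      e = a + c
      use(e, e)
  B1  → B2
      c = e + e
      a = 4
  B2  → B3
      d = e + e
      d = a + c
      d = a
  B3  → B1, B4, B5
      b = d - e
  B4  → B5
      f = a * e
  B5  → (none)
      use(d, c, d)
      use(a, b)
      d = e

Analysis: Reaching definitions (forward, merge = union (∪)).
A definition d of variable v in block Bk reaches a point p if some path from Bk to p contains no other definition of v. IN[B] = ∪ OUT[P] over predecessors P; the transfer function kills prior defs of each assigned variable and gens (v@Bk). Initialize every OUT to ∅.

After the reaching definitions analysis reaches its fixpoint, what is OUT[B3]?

Answer: {a@B1, b@B3, c@B1, d@B2, e@B0}

Working:
Converged values:
  B0:   IN={}   OUT={e@B0}
  B1:   IN={a@B1, b@B3, c@B1, d@B2, e@B0}   OUT={a@B1, b@B3, c@B1, d@B2, e@B0}
  B2:   IN={a@B1, b@B3, c@B1, d@B2, e@B0}   OUT={a@B1, b@B3, c@B1, d@B2, e@B0}
  B3:   IN={a@B1, b@B3, c@B1, d@B2, e@B0}   OUT={a@B1, b@B3, c@B1, d@B2, e@B0}
  B4:   IN={a@B1, b@B3, c@B1, d@B2, e@B0}   OUT={a@B1, b@B3, c@B1, d@B2, e@B0, f@B4}
  B5:   IN={a@B1, b@B3, c@B1, d@B2, e@B0, f@B4}   OUT={a@B1, b@B3, c@B1, d@B5, e@B0, f@B4}

Merge at B3: IN[B3] = OUT[B2] = {a@B1, b@B3, c@B1, d@B2, e@B0}
Applying B3's transfer function to that IN value gives OUT[B3] (row B3 above).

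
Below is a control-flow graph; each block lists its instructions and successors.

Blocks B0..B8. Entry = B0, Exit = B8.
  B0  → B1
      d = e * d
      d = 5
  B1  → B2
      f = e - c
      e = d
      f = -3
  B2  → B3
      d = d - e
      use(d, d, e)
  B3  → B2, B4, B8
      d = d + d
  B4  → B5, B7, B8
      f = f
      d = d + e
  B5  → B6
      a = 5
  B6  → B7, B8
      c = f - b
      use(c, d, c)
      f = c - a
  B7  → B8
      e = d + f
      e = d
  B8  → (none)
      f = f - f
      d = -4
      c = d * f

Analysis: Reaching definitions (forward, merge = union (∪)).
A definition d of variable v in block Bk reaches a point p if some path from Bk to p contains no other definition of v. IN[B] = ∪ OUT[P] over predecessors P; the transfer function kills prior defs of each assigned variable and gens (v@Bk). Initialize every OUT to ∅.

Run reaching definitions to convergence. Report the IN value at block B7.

Converged values:
  B0:  IN={}  OUT={d@B0}
  B1:  IN={d@B0}  OUT={d@B0, e@B1, f@B1}
  B2:  IN={d@B0, d@B3, e@B1, f@B1}  OUT={d@B2, e@B1, f@B1}
  B3:  IN={d@B2, e@B1, f@B1}  OUT={d@B3, e@B1, f@B1}
  B4:  IN={d@B3, e@B1, f@B1}  OUT={d@B4, e@B1, f@B4}
  B5:  IN={d@B4, e@B1, f@B4}  OUT={a@B5, d@B4, e@B1, f@B4}
  B6:  IN={a@B5, d@B4, e@B1, f@B4}  OUT={a@B5, c@B6, d@B4, e@B1, f@B6}
  B7:  IN={a@B5, c@B6, d@B4, e@B1, f@B4, f@B6}  OUT={a@B5, c@B6, d@B4, e@B7, f@B4, f@B6}
  B8:  IN={a@B5, c@B6, d@B3, d@B4, e@B1, e@B7, f@B1, f@B4, f@B6}  OUT={a@B5, c@B8, d@B8, e@B1, e@B7, f@B8}

Merge at B7: IN[B7] = OUT[B4] ⊔ OUT[B6] = {a@B5, c@B6, d@B4, e@B1, f@B4, f@B6}

Answer: {a@B5, c@B6, d@B4, e@B1, f@B4, f@B6}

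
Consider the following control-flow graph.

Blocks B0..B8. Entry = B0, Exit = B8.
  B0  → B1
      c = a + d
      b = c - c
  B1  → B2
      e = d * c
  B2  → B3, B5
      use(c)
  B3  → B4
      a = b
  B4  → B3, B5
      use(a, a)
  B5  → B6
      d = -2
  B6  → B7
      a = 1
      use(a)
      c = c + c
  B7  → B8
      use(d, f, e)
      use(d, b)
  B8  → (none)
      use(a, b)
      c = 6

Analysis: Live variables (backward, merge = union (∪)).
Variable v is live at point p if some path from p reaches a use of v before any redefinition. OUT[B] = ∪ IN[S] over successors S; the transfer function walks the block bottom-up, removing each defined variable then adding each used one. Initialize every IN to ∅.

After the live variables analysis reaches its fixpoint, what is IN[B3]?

Answer: {b, c, e, f}

Working:
Fixpoint table:
  B0:  IN={a, d, f}  OUT={b, c, d, f}
  B1:  IN={b, c, d, f}  OUT={b, c, e, f}
  B2:  IN={b, c, e, f}  OUT={b, c, e, f}
  B3:  IN={b, c, e, f}  OUT={a, b, c, e, f}
  B4:  IN={a, b, c, e, f}  OUT={b, c, e, f}
  B5:  IN={b, c, e, f}  OUT={b, c, d, e, f}
  B6:  IN={b, c, d, e, f}  OUT={a, b, d, e, f}
  B7:  IN={a, b, d, e, f}  OUT={a, b}
  B8:  IN={a, b}  OUT={}

Merge at B3: OUT[B3] = IN[B4] = {a, b, c, e, f}
Applying B3's transfer function to that OUT value gives IN[B3] (row B3 above).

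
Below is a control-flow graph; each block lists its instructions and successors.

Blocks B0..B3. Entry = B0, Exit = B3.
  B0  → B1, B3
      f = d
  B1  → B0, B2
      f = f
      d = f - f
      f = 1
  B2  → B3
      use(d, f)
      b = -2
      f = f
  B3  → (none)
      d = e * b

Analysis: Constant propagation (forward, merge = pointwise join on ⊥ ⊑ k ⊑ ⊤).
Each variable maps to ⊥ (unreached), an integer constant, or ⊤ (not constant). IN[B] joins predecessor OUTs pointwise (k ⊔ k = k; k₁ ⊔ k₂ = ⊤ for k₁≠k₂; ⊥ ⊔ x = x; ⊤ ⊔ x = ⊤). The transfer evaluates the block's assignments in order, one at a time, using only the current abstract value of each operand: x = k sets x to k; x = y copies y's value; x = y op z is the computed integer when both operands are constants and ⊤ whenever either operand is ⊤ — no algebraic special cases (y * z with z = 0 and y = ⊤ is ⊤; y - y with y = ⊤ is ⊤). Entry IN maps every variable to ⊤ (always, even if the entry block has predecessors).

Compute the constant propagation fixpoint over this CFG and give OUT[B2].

Answer: {a: ⊤, b: -2, c: ⊤, d: ⊤, e: ⊤, f: 1}

Derivation:
Converged values:
  B0:  IN=(all ⊤)  OUT=(all ⊤)
  B1:  IN=(all ⊤)  OUT={f:1; rest ⊤}
  B2:  IN={f:1; rest ⊤}  OUT={b:-2, f:1; rest ⊤}
  B3:  IN=(all ⊤)  OUT=(all ⊤)

Merge at B2: IN[B2] = OUT[B1] = {a: ⊤, b: ⊤, c: ⊤, d: ⊤, e: ⊤, f: 1}
Applying B2's transfer function to that IN value gives OUT[B2] (row B2 above).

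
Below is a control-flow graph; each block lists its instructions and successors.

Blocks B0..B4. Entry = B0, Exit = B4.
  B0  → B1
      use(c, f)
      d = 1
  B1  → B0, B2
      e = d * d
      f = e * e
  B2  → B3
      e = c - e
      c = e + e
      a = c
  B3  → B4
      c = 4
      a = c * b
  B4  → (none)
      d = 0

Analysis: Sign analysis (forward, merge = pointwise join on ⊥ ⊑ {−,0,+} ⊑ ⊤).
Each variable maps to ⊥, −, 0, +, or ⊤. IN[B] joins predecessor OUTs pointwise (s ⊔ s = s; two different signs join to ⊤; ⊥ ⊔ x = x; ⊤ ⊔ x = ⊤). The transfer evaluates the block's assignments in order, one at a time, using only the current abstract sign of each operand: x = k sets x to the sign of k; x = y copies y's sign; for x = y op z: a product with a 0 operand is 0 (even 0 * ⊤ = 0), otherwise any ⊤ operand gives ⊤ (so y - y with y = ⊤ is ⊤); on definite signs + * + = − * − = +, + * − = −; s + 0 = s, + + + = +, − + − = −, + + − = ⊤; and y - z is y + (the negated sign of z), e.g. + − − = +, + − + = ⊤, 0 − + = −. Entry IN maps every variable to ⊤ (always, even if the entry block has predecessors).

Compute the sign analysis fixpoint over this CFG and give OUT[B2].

Fixpoint table:
  B0: | IN=(all ⊤) | OUT={d:+; rest ⊤}
  B1: | IN={d:+; rest ⊤} | OUT={d:+, e:+, f:+; rest ⊤}
  B2: | IN={d:+, e:+, f:+; rest ⊤} | OUT={d:+, f:+; rest ⊤}
  B3: | IN={d:+, f:+; rest ⊤} | OUT={c:+, d:+, f:+; rest ⊤}
  B4: | IN={c:+, d:+, f:+; rest ⊤} | OUT={c:+, d:0, f:+; rest ⊤}

Merge at B2: IN[B2] = OUT[B1] = {a: ⊤, b: ⊤, c: ⊤, d: +, e: +, f: +}
Applying B2's transfer function to that IN value gives OUT[B2] (row B2 above).

Answer: {a: ⊤, b: ⊤, c: ⊤, d: +, e: ⊤, f: +}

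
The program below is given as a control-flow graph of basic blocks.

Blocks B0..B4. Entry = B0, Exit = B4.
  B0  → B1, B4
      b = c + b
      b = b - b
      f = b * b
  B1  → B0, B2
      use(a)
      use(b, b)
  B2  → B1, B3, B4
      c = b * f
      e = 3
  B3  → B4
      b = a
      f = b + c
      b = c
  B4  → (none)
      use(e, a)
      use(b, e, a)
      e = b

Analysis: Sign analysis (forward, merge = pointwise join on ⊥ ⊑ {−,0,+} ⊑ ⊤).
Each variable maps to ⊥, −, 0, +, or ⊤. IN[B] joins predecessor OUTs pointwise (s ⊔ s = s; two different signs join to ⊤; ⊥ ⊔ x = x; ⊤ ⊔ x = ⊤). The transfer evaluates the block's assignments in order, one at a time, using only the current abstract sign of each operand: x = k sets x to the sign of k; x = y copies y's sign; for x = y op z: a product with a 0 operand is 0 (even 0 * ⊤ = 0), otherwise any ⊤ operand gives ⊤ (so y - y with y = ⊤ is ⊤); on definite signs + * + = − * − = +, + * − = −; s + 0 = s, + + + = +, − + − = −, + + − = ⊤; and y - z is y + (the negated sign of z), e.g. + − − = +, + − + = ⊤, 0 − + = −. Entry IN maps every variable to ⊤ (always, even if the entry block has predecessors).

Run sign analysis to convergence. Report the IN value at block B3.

Answer: {a: ⊤, b: ⊤, c: ⊤, d: ⊤, e: +, f: ⊤}

Trace:
Converged values:
  B0: | IN=(all ⊤) | OUT=(all ⊤)
  B1: | IN=(all ⊤) | OUT=(all ⊤)
  B2: | IN=(all ⊤) | OUT={e:+; rest ⊤}
  B3: | IN={e:+; rest ⊤} | OUT={e:+; rest ⊤}
  B4: | IN=(all ⊤) | OUT=(all ⊤)

Merge at B3: IN[B3] = OUT[B2] = {a: ⊤, b: ⊤, c: ⊤, d: ⊤, e: +, f: ⊤}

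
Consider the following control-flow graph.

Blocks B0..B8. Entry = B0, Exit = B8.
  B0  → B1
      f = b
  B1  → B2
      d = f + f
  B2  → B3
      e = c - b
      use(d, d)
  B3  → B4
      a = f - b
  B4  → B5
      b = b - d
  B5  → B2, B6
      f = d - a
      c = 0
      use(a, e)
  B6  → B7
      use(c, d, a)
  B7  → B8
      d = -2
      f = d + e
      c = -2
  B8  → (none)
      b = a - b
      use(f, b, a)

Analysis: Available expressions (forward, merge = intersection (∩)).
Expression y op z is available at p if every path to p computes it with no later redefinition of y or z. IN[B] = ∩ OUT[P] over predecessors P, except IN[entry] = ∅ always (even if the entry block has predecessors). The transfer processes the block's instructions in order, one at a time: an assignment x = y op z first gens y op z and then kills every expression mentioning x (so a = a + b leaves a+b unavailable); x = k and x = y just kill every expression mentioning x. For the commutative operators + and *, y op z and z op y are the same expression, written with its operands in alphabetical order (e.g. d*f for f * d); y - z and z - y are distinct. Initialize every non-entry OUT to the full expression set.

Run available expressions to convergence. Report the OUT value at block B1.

Answer: {f+f}

Trace:
Per-block solution:
  B0: | IN={} | OUT={}
  B1: | IN={} | OUT={f+f}
  B2: | IN={} | OUT={c-b}
  B3: | IN={c-b} | OUT={c-b, f-b}
  B4: | IN={c-b, f-b} | OUT={}
  B5: | IN={} | OUT={d-a}
  B6: | IN={d-a} | OUT={d-a}
  B7: | IN={d-a} | OUT={d+e}
  B8: | IN={d+e} | OUT={d+e}

Merge at B1: IN[B1] = OUT[B0] = {}
Applying B1's transfer function to that IN value gives OUT[B1] (row B1 above).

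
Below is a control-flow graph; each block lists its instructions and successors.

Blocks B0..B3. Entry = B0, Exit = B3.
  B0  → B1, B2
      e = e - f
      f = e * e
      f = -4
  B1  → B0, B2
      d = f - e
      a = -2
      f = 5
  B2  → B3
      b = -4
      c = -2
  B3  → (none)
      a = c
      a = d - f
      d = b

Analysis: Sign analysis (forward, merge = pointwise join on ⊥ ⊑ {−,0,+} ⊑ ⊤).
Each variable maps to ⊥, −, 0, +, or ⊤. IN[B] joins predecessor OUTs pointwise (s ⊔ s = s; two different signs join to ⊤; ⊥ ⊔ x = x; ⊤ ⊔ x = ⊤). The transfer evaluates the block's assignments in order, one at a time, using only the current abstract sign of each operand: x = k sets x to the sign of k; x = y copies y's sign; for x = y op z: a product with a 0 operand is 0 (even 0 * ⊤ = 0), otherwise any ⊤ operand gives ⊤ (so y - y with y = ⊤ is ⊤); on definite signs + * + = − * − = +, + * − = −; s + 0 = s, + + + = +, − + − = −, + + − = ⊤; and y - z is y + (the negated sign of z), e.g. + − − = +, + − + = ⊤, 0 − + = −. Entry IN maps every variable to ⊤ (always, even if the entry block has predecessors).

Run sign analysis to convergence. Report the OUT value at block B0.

Answer: {a: ⊤, b: ⊤, c: ⊤, d: ⊤, e: ⊤, f: -}

Trace:
Converged values:
  B0:   IN=(all ⊤)   OUT={f:-; rest ⊤}
  B1:   IN={f:-; rest ⊤}   OUT={a:-, f:+; rest ⊤}
  B2:   IN=(all ⊤)   OUT={b:-, c:-; rest ⊤}
  B3:   IN={b:-, c:-; rest ⊤}   OUT={b:-, c:-, d:-; rest ⊤}

Merge at B0 (entry node, so the boundary value (all ⊤) is joined with the incoming edge(s)): IN[B0] = (all ⊤) ⊔ OUT[B1] = {a: ⊤, b: ⊤, c: ⊤, d: ⊤, e: ⊤, f: ⊤}
Applying B0's transfer function to that IN value gives OUT[B0] (row B0 above).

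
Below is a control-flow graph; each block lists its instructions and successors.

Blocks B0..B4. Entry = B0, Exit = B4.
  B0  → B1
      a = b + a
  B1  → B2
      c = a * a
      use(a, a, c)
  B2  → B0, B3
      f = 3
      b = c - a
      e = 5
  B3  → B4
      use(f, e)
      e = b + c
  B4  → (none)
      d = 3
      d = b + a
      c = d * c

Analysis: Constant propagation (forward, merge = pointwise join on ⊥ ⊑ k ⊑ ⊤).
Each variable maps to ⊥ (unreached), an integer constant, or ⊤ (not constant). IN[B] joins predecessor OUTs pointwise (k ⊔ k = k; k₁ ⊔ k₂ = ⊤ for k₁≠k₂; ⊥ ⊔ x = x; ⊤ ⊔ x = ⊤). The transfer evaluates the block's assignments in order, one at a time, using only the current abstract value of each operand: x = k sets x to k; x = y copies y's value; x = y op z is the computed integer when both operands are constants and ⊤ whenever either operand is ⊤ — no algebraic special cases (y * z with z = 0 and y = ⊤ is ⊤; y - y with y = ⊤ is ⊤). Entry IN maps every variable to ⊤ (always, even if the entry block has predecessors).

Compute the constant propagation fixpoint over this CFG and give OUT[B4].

Fixpoint table:
  B0:   IN=(all ⊤)   OUT=(all ⊤)
  B1:   IN=(all ⊤)   OUT=(all ⊤)
  B2:   IN=(all ⊤)   OUT={e:5, f:3; rest ⊤}
  B3:   IN={e:5, f:3; rest ⊤}   OUT={f:3; rest ⊤}
  B4:   IN={f:3; rest ⊤}   OUT={f:3; rest ⊤}

Merge at B4: IN[B4] = OUT[B3] = {a: ⊤, b: ⊤, c: ⊤, d: ⊤, e: ⊤, f: 3}
Applying B4's transfer function to that IN value gives OUT[B4] (row B4 above).

Answer: {a: ⊤, b: ⊤, c: ⊤, d: ⊤, e: ⊤, f: 3}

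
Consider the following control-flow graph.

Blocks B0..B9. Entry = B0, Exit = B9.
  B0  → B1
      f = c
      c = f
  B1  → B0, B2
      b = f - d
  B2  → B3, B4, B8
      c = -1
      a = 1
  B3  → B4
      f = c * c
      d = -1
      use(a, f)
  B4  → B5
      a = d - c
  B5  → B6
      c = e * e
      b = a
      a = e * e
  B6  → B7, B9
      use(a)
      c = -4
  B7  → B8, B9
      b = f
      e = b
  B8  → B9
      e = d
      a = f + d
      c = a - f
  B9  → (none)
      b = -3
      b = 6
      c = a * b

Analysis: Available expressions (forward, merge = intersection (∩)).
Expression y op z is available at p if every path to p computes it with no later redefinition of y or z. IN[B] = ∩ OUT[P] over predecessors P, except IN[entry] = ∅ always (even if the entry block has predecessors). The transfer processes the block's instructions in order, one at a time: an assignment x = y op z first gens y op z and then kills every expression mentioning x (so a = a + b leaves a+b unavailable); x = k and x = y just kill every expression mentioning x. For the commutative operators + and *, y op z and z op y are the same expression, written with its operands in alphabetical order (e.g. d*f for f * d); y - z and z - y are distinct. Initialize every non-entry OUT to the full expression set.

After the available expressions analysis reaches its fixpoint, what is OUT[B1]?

Fixpoint table:
  B0: | IN={} | OUT={}
  B1: | IN={} | OUT={f-d}
  B2: | IN={f-d} | OUT={f-d}
  B3: | IN={f-d} | OUT={c*c}
  B4: | IN={} | OUT={d-c}
  B5: | IN={d-c} | OUT={e*e}
  B6: | IN={e*e} | OUT={e*e}
  B7: | IN={e*e} | OUT={}
  B8: | IN={} | OUT={a-f, d+f}
  B9: | IN={} | OUT={a*b}

Merge at B1: IN[B1] = OUT[B0] = {}
Applying B1's transfer function to that IN value gives OUT[B1] (row B1 above).

Answer: {f-d}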